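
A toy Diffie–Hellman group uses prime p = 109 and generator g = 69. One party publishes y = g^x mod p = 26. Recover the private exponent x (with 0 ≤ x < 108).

4

Successive powers of 69 modulo 109:
  69^0=1  69^1=69  69^2=74  69^3=92  69^4=26
So 69^4 ≡ 26 (mod 109), giving x = 4.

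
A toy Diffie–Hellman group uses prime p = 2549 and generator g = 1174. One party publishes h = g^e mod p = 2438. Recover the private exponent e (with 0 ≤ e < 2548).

Baby-step giant-step with m = ceil(sqrt(2548)) = 51.
Baby table (1174^j mod 2549 for j=0..50):
  0:1  1:1174  2:1816  3:1020  4:1999  5:1746  6:408  7:2329
  8:1718  9:673  10:2461  11:1197  12:779  13:2004  14:2518  15:1841
  16:2331  17:1517  18:1756  19:1952  20:97  21:1722  22:271  23:2078
  24:179  25:1128  26:1341  27:1601  28:961  29:1556  30:1660  31:1404
  32:1642  33:664  34:2091  35:147  36:1795  37:1856  38:2098  39:718
  40:1762  41:1349  42:797  43:195  44:2069  45:2358  46:78  47:2357
  48:1453  49:541  50:433
Giant step factor: 1174^(-51) ≡ 764 (mod 2549).
Scan 2438·764^i mod 2549 for i = 0, 1, …:
  i=0: 2438   i=1: 1862   i=2: 226   i=3: 1881
  i=4: 1997   i=5: 1406   i=6: 1055   i=7: 536
  i=8: 1664   i=9: 1894     …   i=20: 2475
  i=21: 2091
Match at i=21, j=34: e = 21·51 + 34 = 1105.

1105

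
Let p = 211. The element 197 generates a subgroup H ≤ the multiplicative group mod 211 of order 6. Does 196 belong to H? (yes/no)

yes

⟨197⟩ has order 6; its elements mod 211 are {1, 14, 15, 196, 197, 210}.
196 is in this set.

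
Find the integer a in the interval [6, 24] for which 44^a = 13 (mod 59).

21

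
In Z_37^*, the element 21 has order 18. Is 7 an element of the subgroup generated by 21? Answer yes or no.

⟨21⟩ has order 18; its elements mod 37 are {1, 3, 4, 7, 9, 10, 11, 12, 16, 21, 25, 26, 27, 28, 30, 33, 34, 36}.
7 is in this set.

yes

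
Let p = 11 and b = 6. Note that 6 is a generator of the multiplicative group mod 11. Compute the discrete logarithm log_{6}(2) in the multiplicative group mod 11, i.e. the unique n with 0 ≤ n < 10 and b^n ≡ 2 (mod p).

9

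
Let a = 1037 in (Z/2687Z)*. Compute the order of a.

1343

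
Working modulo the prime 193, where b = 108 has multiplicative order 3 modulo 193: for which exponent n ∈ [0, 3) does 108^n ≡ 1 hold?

0

Successive powers of 108 modulo 193:
  108^0=1
So 108^0 ≡ 1 (mod 193), giving n = 0.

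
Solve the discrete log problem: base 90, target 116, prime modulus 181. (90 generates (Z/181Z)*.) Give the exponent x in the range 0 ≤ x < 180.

130

Baby-step giant-step with m = ceil(sqrt(180)) = 14.
Baby table (90^j mod 181 for j=0..13):
  0:1  1:90  2:136  3:113  4:34  5:164  6:99  7:41
  8:70  9:146  10:108  11:127  12:27  13:77
Giant step factor: 90^(-14) ≡ 94 (mod 181).
Scan 116·94^i mod 181 for i = 0, 1, …:
  i=0: 116   i=1: 44   i=2: 154   i=3: 177
  i=4: 167   i=5: 132   i=6: 100   i=7: 169
  i=8: 139   i=9: 34
Match at i=9, j=4: x = 9·14 + 4 = 130.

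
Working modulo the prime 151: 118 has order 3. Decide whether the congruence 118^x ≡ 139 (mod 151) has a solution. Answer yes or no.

⟨118⟩ has order 3; its elements mod 151 are {1, 32, 118}.
139 is not in this set.

no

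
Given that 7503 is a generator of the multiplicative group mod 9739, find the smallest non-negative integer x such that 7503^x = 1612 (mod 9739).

Baby-step giant-step with m = ceil(sqrt(9738)) = 99.
Baby table (7503^j mod 9739 for j=0..98):
  0:1  1:7503  2:3589  3:9671  4:5963  5:9162  6:4624  7:3554
  8:280  9:6955  10:1803  11:438  12:4271  13:4003  14:9172  15:1742
  16:488  17:9339  18:8151  19:5772  20:7722  21:855  22:6803  23:810
  24:294  25:4868  26:3354  27:9225  28:102  29:5664  30:5735  31:2803
  32:4408  33:9319  34:4176  35:2165  36:9082  37:8202  38:8604  39:5720
  40:7126  41:9007  42:600  43:2382  44:1081  45:7895  46:3587  47:4404
  48:8524  49:9298  50:2437  51:4708  52:771  53:9586  54:1243  55:6006
  56:665  57:3127  58:630  59:3475  60:1622  61:5855  62:7175  63:6572
  64:1159  65:8789  66:1098  67:8839  68:6166  69:3248  70:2766  71:9228
  72:3133  73:6692  74:5531  75:1214  76:2677  77:3713  78:5099  79:3005
  80:730  81:3872  82:179  83:8794  84:9396  85:7306  86:5826  87:3846
  88:9620  89:3131  90:1425  91:8092  92:1350  93:490  94:4867  95:5590
  96:5636  97:170  98:9440
Giant step factor: 7503^(-99) ≡ 4007 (mod 9739).
Scan 1612·4007^i mod 9739 for i = 0, 1, …:
  i=0: 1612   i=1: 2327   i=2: 4066   i=3: 8854
  i=4: 8540   i=5: 6673   i=6: 5156   i=7: 3673
  i=8: 2082   i=9: 5990     …   i=37: 7714
  i=38: 8151
Match at i=38, j=18: x = 38·99 + 18 = 3780.

3780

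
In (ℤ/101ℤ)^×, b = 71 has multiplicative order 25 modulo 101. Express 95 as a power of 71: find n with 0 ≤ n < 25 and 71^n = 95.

5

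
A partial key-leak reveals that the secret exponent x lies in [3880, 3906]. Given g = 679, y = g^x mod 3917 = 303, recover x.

3899

Compute 679^3880 mod 3917 = 1256, then multiply by 679 repeatedly:
  679^3880=1256  679^3881=2835  679^3882=1718  679^3883=3173  679^3884=117
  679^3885=1103  679^3886=790  679^3887=3698  679^3888=145  679^3889=530
  679^3890=3423  679^3891=1436  679^3892=3628  679^3893=3536  679^3894=3740
  679^3895=1244  679^3896=2521  679^3897=30  679^3898=785  679^3899=303
Found 303 at exponent 3899.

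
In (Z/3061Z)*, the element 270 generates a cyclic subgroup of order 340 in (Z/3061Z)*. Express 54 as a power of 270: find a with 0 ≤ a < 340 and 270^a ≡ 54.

231

Baby-step giant-step with m = ceil(sqrt(340)) = 19.
Baby table (270^j mod 3061 for j=0..18):
  0:1  1:270  2:2497  3:770  4:2813  5:382  6:2127  7:1883
  8:284  9:155  10:2057  11:1349  12:3032  13:1353  14:1051  15:2158
  16:1070  17:1166  18:2598
Giant step factor: 270^(-19) ≡ 692 (mod 3061).
Scan 54·692^i mod 3061 for i = 0, 1, …:
  i=0: 54   i=1: 636   i=2: 2389   i=3: 248
  i=4: 200   i=5: 655   i=6: 232   i=7: 1372
  i=8: 514   i=9: 612   i=10: 1086   i=11: 1567
  i=12: 770
Match at i=12, j=3: a = 12·19 + 3 = 231.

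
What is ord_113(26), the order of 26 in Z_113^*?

The order of 26 must divide p − 1 = 112 = 2^4 · 7.
Divisors: 1, 2, 4, 7, 8, 14, 16, 28, 56, 112.
Check each in increasing order: 26^1 ≡ 26;  26^2 ≡ 111;  26^4 ≡ 4;  26^7 ≡ 18;  26^8 ≡ 16;  26^14 ≡ 98;  26^16 ≡ 30;  26^28 ≡ 112;  26^56 ≡ 1.
Smallest exponent giving 1 is 56.

56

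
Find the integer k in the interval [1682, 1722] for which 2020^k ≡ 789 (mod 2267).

1720

Compute 2020^1682 mod 2267 = 785, then multiply by 2020 repeatedly:
  2020^1682=785  2020^1683=1067  2020^1684=1690  2020^1685=1965  2020^1686=2050
  2020^1687=1458  2020^1688=327  2020^1689=843  2020^1690=343  2020^1691=1425
  2020^1692=1677  2020^1693=642  2020^1694=116  2020^1695=819  2020^1696=1737
  2020^1697=1691  2020^1698=1718  2020^1699=1850  2020^1700=984  2020^1701=1788
  2020^1702=429  2020^1703=586  2020^1704=346  2020^1705=684  2020^1706=1077
  2020^1707=1487  2020^1708=2232  2020^1709=1844  2020^1710=199  2020^1711=721
  2020^1712=1006  2020^1713=888  2020^1714=563  2020^1715=1493  2020^1716=750
  2020^1717=644  2020^1718=1889  2020^1719=419  2020^1720=789
Found 789 at exponent 1720.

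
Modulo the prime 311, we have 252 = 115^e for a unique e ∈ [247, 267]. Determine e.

Compute 115^247 mod 311 = 241, then multiply by 115 repeatedly:
  115^247=241  115^248=36  115^249=97  115^250=270  115^251=261
  115^252=159  115^253=247  115^254=104  115^255=142  115^256=158
  115^257=132  115^258=252
Found 252 at exponent 258.

258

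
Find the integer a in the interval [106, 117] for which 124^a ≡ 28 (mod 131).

108

Compute 124^106 mod 131 = 38, then multiply by 124 repeatedly:
  124^106=38  124^107=127  124^108=28
Found 28 at exponent 108.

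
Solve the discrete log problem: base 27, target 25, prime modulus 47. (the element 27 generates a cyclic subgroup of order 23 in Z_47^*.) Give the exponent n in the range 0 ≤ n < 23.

10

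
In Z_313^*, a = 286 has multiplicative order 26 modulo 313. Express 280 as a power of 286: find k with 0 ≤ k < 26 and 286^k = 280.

4

Successive powers of 286 modulo 313:
  286^0=1  286^1=286  286^2=103  286^3=36  286^4=280
So 286^4 ≡ 280 (mod 313), giving k = 4.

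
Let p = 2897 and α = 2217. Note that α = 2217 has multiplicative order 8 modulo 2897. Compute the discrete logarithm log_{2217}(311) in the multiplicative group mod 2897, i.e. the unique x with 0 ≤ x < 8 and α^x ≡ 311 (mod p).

7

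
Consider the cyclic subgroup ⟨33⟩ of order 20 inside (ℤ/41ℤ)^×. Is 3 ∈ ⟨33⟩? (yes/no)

no

⟨33⟩ has order 20; its elements mod 41 are {1, 2, 4, 5, 8, 9, 10, 16, 18, 20, 21, 23, 25, 31, 32, 33, 36, 37, 39, 40}.
3 is not in this set.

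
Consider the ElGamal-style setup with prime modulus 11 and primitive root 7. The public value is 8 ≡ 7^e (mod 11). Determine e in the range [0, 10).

Successive powers of 7 modulo 11:
  7^0=1  7^1=7  7^2=5  7^3=2  7^4=3  7^5=10
  7^6=4  7^7=6  7^8=9  7^9=8
So 7^9 ≡ 8 (mod 11), giving e = 9.

9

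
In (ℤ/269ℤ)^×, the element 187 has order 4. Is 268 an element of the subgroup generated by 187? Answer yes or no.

268 ∈ ⟨187⟩ iff 268^4 ≡ 1 (mod 269), since |⟨187⟩| = 4.
268^4 mod 269 = 1.
Since 1 = 1, 268 lies in the subgroup.

yes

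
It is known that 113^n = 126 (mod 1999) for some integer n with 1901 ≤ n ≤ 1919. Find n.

1915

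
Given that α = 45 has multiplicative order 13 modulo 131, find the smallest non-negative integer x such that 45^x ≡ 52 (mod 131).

Successive powers of 45 modulo 131:
  45^0=1  45^1=45  45^2=60  45^3=80  45^4=63  45^5=84
  45^6=112  45^7=62  45^8=39  45^9=52
So 45^9 ≡ 52 (mod 131), giving x = 9.

9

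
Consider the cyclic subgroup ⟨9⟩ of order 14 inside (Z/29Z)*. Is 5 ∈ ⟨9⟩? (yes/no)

yes

5 ∈ ⟨9⟩ iff 5^14 ≡ 1 (mod 29), since |⟨9⟩| = 14.
5^14 mod 29 = 1.
Since 1 = 1, 5 lies in the subgroup.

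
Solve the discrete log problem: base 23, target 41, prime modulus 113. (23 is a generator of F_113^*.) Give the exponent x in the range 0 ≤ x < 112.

46

Baby-step giant-step with m = ceil(sqrt(112)) = 11.
Baby table (23^j mod 113 for j=0..10):
  0:1  1:23  2:77  3:76  4:53  5:89  6:13  7:73
  8:97  9:84  10:11
Giant step factor: 23^(-11) ≡ 67 (mod 113).
Scan 41·67^i mod 113 for i = 0, 1, …:
  i=0: 41   i=1: 35   i=2: 85   i=3: 45
  i=4: 77
Match at i=4, j=2: x = 4·11 + 2 = 46.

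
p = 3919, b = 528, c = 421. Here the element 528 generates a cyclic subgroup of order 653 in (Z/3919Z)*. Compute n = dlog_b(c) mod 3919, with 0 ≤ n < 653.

39

Baby-step giant-step with m = ceil(sqrt(653)) = 26.
Baby table (528^j mod 3919 for j=0..25):
  0:1  1:528  2:535  3:312  4:138  5:2322  6:3288  7:3866
  8:3368  9:2997  10:3059  11:524  12:2342  13:2091  14:2809  15:1770
  16:1838  17:2471  18:3580  19:1282  20:2828  21:45  22:246  23:561
  24:2283  25:2291
Giant step factor: 528^(-26) ≡ 2900 (mod 3919).
Scan 421·2900^i mod 3919 for i = 0, 1, …:
  i=0: 421   i=1: 2091
Match at i=1, j=13: n = 1·26 + 13 = 39.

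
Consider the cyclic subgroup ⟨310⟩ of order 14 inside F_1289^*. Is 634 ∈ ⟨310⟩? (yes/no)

634 ∈ ⟨310⟩ iff 634^14 ≡ 1 (mod 1289), since |⟨310⟩| = 14.
634^14 mod 1289 = 779.
Since 779 ≠ 1, 634 does not lie in the subgroup.

no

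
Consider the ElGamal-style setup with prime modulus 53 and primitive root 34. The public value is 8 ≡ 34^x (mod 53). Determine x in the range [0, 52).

Baby-step giant-step with m = ceil(sqrt(52)) = 8.
Baby table (34^j mod 53 for j=0..7):
  0:1  1:34  2:43  3:31  4:47  5:8  6:7  7:26
Giant step factor: 34^(-8) ≡ 28 (mod 53).
Scan 8·28^i mod 53 for i = 0, 1, …:
  i=0: 8
Match at i=0, j=5: x = 0·8 + 5 = 5.

5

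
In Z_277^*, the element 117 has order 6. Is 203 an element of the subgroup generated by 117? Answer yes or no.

203 ∈ ⟨117⟩ iff 203^6 ≡ 1 (mod 277), since |⟨117⟩| = 6.
203^6 mod 277 = 175.
Since 175 ≠ 1, 203 does not lie in the subgroup.

no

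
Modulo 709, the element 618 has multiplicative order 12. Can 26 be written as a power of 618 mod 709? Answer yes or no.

26 ∈ ⟨618⟩ iff 26^12 ≡ 1 (mod 709), since |⟨618⟩| = 12.
26^12 mod 709 = 363.
Since 363 ≠ 1, 26 does not lie in the subgroup.

no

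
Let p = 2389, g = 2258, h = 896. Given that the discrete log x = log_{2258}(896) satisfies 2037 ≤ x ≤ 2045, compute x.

2037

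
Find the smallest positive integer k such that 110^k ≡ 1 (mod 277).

276

The order of 110 must divide p − 1 = 276 = 2^2 · 3 · 23.
Divisors: 1, 2, 3, 4, 6, 12, 23, 46, 69, 92, 138, 276.
Check each in increasing order: 110^1 ≡ 110;  110^2 ≡ 189;  110^3 ≡ 15;  110^4 ≡ 265;  110^6 ≡ 225;  110^12 ≡ 211;  110^23 ≡ 95;  110^46 ≡ 161;  110^69 ≡ 60;  110^92 ≡ 160;  110^138 ≡ 276;  110^276 ≡ 1.
Smallest exponent giving 1 is 276.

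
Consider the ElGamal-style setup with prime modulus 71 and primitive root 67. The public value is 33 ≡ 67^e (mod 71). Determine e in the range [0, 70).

Baby-step giant-step with m = ceil(sqrt(70)) = 9.
Baby table (67^j mod 71 for j=0..8):
  0:1  1:67  2:16  3:7  4:43  5:41  6:49  7:17
  8:3
Giant step factor: 67^(-9) ≡ 65 (mod 71).
Scan 33·65^i mod 71 for i = 0, 1, …:
  i=0: 33   i=1: 15   i=2: 52   i=3: 43
Match at i=3, j=4: e = 3·9 + 4 = 31.

31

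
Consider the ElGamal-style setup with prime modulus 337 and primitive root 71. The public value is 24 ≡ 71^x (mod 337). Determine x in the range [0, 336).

334

Baby-step giant-step with m = ceil(sqrt(336)) = 19.
Baby table (71^j mod 337 for j=0..18):
  0:1  1:71  2:323  3:17  4:196  5:99  6:289  7:299
  8:335  9:195  10:28  11:303  12:282  13:139  14:96  15:76
  16:4  17:284  18:281
Giant step factor: 71^(-19) ≡ 114 (mod 337).
Scan 24·114^i mod 337 for i = 0, 1, …:
  i=0: 24   i=1: 40   i=2: 179   i=3: 186
  i=4: 310   i=5: 292   i=6: 262   i=7: 212
  i=8: 241   i=9: 177     …   i=16: 47
  i=17: 303
Match at i=17, j=11: x = 17·19 + 11 = 334.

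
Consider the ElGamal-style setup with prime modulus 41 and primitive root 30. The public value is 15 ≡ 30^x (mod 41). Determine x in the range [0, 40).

19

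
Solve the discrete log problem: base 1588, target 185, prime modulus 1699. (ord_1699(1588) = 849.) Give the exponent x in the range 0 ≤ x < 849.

179

Baby-step giant-step with m = ceil(sqrt(849)) = 30.
Baby table (1588^j mod 1699 for j=0..29):
  0:1  1:1588  2:428  3:64  4:1391  5:208  6:698  7:676
  8:1419  9:498  10:789  11:769  12:1290  13:1225  14:1644  15:1008
  16:246  17:1577  18:1649  19:453  20:687  21:198  22:109  23:1493
  24:779  25:180  26:408  27:585  28:1326  29:627
Giant step factor: 1588^(-30) ≡ 1562 (mod 1699).
Scan 185·1562^i mod 1699 for i = 0, 1, …:
  i=0: 185   i=1: 140   i=2: 1208   i=3: 1006
  i=4: 1496   i=5: 627
Match at i=5, j=29: x = 5·30 + 29 = 179.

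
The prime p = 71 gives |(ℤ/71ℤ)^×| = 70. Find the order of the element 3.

35

The order of 3 must divide p − 1 = 70 = 2 · 5 · 7.
Divisors: 1, 2, 5, 7, 10, 14, 35, 70.
Check each in increasing order: 3^1 ≡ 3;  3^2 ≡ 9;  3^5 ≡ 30;  3^7 ≡ 57;  3^10 ≡ 48;  3^14 ≡ 54;  3^35 ≡ 1.
Smallest exponent giving 1 is 35.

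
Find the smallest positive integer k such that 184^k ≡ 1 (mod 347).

173

The order of 184 must divide p − 1 = 346 = 2 · 173.
Divisors: 1, 2, 173, 346.
Check each in increasing order: 184^1 ≡ 184;  184^2 ≡ 197;  184^173 ≡ 1.
Smallest exponent giving 1 is 173.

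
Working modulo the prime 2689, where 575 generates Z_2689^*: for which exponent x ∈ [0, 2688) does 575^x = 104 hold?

1731

Baby-step giant-step with m = ceil(sqrt(2688)) = 52.
Baby table (575^j mod 2689 for j=0..51):
  0:1  1:575  2:2567  3:2453  4:1439  5:1902  6:1916  7:1899
  8:191  9:2265  10:899  11:637  12:571  13:267  14:252  15:2383
  16:1524  17:2375  18:2302  19:662  20:1501  21:2595  22:2419  23:712
  24:672  25:1873  26:1375  27:59  28:1657  29:869  30:2210  31:1542
  32:1969  33:106  34:1792  35:513  36:1874  37:1950  38:2626  39:1421
  40:2308  41:1423  42:769  43:1179  44:297  45:1368  46:1412  47:2511
  48:2521  49:204  50:1673  51:2002
Giant step factor: 575^(-52) ≡ 740 (mod 2689).
Scan 104·740^i mod 2689 for i = 0, 1, …:
  i=0: 104   i=1: 1668   i=2: 69   i=3: 2658
  i=4: 1261   i=5: 57   i=6: 1845   i=7: 1977
  i=8: 164   i=9: 355     …   i=32: 1722
  i=33: 2383
Match at i=33, j=15: x = 33·52 + 15 = 1731.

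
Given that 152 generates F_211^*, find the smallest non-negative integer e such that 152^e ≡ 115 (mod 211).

Baby-step giant-step with m = ceil(sqrt(210)) = 15.
Baby table (152^j mod 211 for j=0..14):
  0:1  1:152  2:105  3:135  4:53  5:38  6:79  7:192
  8:66  9:115  10:178  11:48  12:122  13:187  14:150
Giant step factor: 152^(-15) ≡ 88 (mod 211).
Scan 115·88^i mod 211 for i = 0, 1, …:
  i=0: 115
Match at i=0, j=9: e = 0·15 + 9 = 9.

9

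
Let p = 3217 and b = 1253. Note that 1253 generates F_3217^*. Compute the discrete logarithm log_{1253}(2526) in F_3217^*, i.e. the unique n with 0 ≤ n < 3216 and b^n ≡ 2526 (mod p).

Baby-step giant-step with m = ceil(sqrt(3216)) = 57.
Baby table (1253^j mod 3217 for j=0..56):
  0:1  1:1253  2:113  3:41  4:3118  5:1416  6:1681  7:2375
  8:150  9:1364  10:865  11:2933  12:1235  13:78  14:1224  15:2380
  16:3198  17:1929  18:1070  19:2438  20:1881  21:2049  22:231  23:3130
  24:367  25:3037  26:2867  27:2179  28:2271  29:1735  30:2480  31:3035
  32:361  33:1953  34:2189  35:1933  36:2865  37:2890  38:2045  39:1653
  40:2678  41:203  42:216  43:420  44:1889  45:2422  46:1135  47:241
  48:2792  49:1497  50:230  51:1877  52:254  53:2996  54:2966  55:763
  56:590
Giant step factor: 1253^(-57) ≡ 568 (mod 3217).
Scan 2526·568^i mod 3217 for i = 0, 1, …:
  i=0: 2526   i=1: 3203   i=2: 1699   i=3: 3149
  i=4: 3197   i=5: 1508   i=6: 822   i=7: 431
  i=8: 316   i=9: 2553     …   i=38: 2941
  i=39: 865
Match at i=39, j=10: n = 39·57 + 10 = 2233.

2233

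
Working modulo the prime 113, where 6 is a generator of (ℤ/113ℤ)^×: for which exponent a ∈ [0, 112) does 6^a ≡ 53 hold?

Successive powers of 6 modulo 113:
  6^0=1  6^1=6  6^2=36  6^3=103  6^4=53
So 6^4 ≡ 53 (mod 113), giving a = 4.

4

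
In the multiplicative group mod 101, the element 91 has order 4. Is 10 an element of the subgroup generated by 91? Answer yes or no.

yes

⟨91⟩ has order 4; its elements mod 101 are {1, 10, 91, 100}.
10 is in this set.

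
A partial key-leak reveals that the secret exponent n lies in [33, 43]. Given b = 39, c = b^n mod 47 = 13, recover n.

33

Compute 39^33 mod 47 = 13, then multiply by 39 repeatedly:
  39^33=13
Found 13 at exponent 33.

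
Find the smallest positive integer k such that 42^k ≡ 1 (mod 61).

15

The order of 42 must divide p − 1 = 60 = 2^2 · 3 · 5.
Divisors: 1, 2, 3, 4, 5, 6, 10, 12, 15, 20, 30, 60.
Check each in increasing order: 42^1 ≡ 42;  42^2 ≡ 56;  42^3 ≡ 34;  42^4 ≡ 25;  42^5 ≡ 13;  42^6 ≡ 58;  42^10 ≡ 47;  42^12 ≡ 9;  42^15 ≡ 1.
Smallest exponent giving 1 is 15.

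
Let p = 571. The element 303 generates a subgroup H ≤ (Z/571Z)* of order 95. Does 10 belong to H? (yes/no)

10 ∈ ⟨303⟩ iff 10^95 ≡ 1 (mod 571), since |⟨303⟩| = 95.
10^95 mod 571 = 110.
Since 110 ≠ 1, 10 does not lie in the subgroup.

no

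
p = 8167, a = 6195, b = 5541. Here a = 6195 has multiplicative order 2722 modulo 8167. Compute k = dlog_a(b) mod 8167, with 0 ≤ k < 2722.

Baby-step giant-step with m = ceil(sqrt(2722)) = 53.
Baby table (6195^j mod 8167 for j=0..52):
  0:1  1:6195  2:1292  3:280  4:3196  5:2412  6:4897  7:4677
  8:5666  9:7271  10:2840  11:2082  12:2297  13:3001  14:3103  15:6134
  16:7246  17:3138  18:2450  19:3464  20:4771  21:8139  22:6214  23:4659
  24:327  25:349  26:5967  27:1723  28:7883  29:4692  30:587  31:2150
  32:7040  33:1020  34:5809  35:2953  36:7922  37:1287  38:1973  39:4903
  40:1012  41:5251  42:784  43:5682  44:220  45:7178  46:6562  47:4431
  48:758  49:7952  50:7463  51:8065  52:5136
Giant step factor: 6195^(-53) ≡ 3753 (mod 8167).
Scan 5541·3753^i mod 8167 for i = 0, 1, …:
  i=0: 5541   i=1: 2191   i=2: 6821   i=3: 3835
  i=4: 2501   i=5: 2370   i=6: 747   i=7: 2210
  i=8: 4625   i=9: 2750     …   i=28: 370
  i=29: 220
Match at i=29, j=44: k = 29·53 + 44 = 1581.

1581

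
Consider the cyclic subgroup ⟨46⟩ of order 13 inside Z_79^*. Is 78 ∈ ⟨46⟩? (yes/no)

⟨46⟩ has order 13; its elements mod 79 are {1, 8, 10, 18, 21, 22, 38, 46, 52, 62, 64, 65, 67}.
78 is not in this set.

no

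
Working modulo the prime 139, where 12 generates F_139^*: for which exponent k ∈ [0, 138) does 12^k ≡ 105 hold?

33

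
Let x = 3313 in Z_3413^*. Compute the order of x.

1706

The order of 3313 must divide p − 1 = 3412 = 2^2 · 853.
Divisors: 1, 2, 4, 853, 1706, 3412.
Check each in increasing order: 3313^1 ≡ 3313;  3313^2 ≡ 3174;  3313^4 ≡ 2513;  3313^853 ≡ 3412;  3313^1706 ≡ 1.
Smallest exponent giving 1 is 1706.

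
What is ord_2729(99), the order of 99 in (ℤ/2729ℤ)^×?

The order of 99 must divide p − 1 = 2728 = 2^3 · 11 · 31.
Divisors: 1, 2, 4, 8, 11, 22, 31, 44, 62, 88, 124, 248, 341, 682, 1364, 2728.
Check each in increasing order: 99^1 ≡ 99;  99^2 ≡ 1614;  99^4 ≡ 1530;  99^8 ≡ 2147;  99^11 ≡ 681;  99^22 ≡ 2560;  99^31 ≡ 370;  99^44 ≡ 1271;  99^62 ≡ 450;  99^88 ≡ 2602;  99^124 ≡ 554;  99^248 ≡ 1268;  99^341 ≡ 1102;  99^682 ≡ 2728;  99^1364 ≡ 1.
Smallest exponent giving 1 is 1364.

1364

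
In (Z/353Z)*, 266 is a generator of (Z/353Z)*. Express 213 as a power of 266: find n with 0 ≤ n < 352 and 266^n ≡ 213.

304

Baby-step giant-step with m = ceil(sqrt(352)) = 19.
Baby table (266^j mod 353 for j=0..18):
  0:1  1:266  2:156  3:195  4:332  5:62  6:254  7:141
  8:88  9:110  10:314  11:216  12:270  13:161  14:113  15:53
  16:331  17:149  18:98
Giant step factor: 266^(-19) ≡ 268 (mod 353).
Scan 213·268^i mod 353 for i = 0, 1, …:
  i=0: 213   i=1: 251   i=2: 198   i=3: 114
  i=4: 194   i=5: 101   i=6: 240   i=7: 74
  i=8: 64   i=9: 208     …   i=15: 299
  i=16: 1
Match at i=16, j=0: n = 16·19 + 0 = 304.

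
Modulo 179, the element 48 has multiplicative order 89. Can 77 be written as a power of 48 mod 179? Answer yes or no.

77 ∈ ⟨48⟩ iff 77^89 ≡ 1 (mod 179), since |⟨48⟩| = 89.
77^89 mod 179 = 1.
Since 1 = 1, 77 lies in the subgroup.

yes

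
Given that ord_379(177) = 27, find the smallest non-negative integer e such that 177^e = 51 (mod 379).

18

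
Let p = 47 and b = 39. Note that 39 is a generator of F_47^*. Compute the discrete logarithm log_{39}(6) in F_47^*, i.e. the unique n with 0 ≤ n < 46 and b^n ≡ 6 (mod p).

Successive powers of 39 modulo 47:
  39^0=1  39^1=39  39^2=17  39^3=5  39^4=7  39^5=38
  39^6=25  39^7=35  39^8=2  39^9=31  39^10=34  39^11=10
  39^12=14  39^13=29  39^14=3  39^15=23  39^16=4  39^17=15
  39^18=21  39^19=20  39^20=28  39^21=11  39^22=6
So 39^22 ≡ 6 (mod 47), giving n = 22.

22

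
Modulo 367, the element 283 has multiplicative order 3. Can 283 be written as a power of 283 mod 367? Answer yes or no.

⟨283⟩ has order 3; its elements mod 367 are {1, 83, 283}.
283 is in this set.

yes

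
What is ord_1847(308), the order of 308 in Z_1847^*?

923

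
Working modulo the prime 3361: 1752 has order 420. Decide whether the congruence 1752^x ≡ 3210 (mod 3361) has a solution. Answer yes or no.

yes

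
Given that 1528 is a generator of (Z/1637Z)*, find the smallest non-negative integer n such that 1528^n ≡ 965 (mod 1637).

Baby-step giant-step with m = ceil(sqrt(1636)) = 41.
Baby table (1528^j mod 1637 for j=0..40):
  0:1  1:1528  2:422  3:1475  4:1288  5:390  6:52  7:880
  8:663  9:1398  10:1496  11:636  12:1067  13:1561  14:99  15:668
  16:853  17:332  18:1463  19:959  20:237  21:359  22:157  23:894
  24:774  25:758  26:865  27:661  28:1616  29:652  30:960  31:128
  32:781  33:1632  34:545  35:1164  36:810  37:108  38:1324  39:1377
  40:511
Giant step factor: 1528^(-41) ≡ 1078 (mod 1637).
Scan 965·1078^i mod 1637 for i = 0, 1, …:
  i=0: 965   i=1: 775   i=2: 580   i=3: 1543
  i=4: 162   i=5: 1114   i=6: 971   i=7: 695
  i=8: 1101   i=9: 53     …   i=23: 1195
  i=24: 1528
Match at i=24, j=1: n = 24·41 + 1 = 985.

985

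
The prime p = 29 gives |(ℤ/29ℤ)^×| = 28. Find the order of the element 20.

7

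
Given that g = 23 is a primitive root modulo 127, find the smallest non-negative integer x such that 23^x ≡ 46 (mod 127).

Baby-step giant-step with m = ceil(sqrt(126)) = 12.
Baby table (23^j mod 127 for j=0..11):
  0:1  1:23  2:21  3:102  4:60  5:110  6:117  7:24
  8:44  9:123  10:35  11:43
Giant step factor: 23^(-12) ≡ 47 (mod 127).
Scan 46·47^i mod 127 for i = 0, 1, …:
  i=0: 46   i=1: 3   i=2: 14   i=3: 23
Match at i=3, j=1: x = 3·12 + 1 = 37.

37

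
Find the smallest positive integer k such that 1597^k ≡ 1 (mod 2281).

19

The order of 1597 must divide p − 1 = 2280 = 2^3 · 3 · 5 · 19.
Divisors: 1, 2, 3, 4, 5, 6, 8, 10, 12, 15, 19, 20, 24, 30, 38, 40, 57, 60, 76, 95, 114, 120, 152, 190, 228, 285, 380, 456, 570, 760, 1140, 2280.
Check each in increasing order: 1597^1 ≡ 1597;  1597^2 ≡ 251;  1597^3 ≡ 1672;  1597^4 ≡ 1414;  1597^5 ≡ 2249;  1597^6 ≡ 1359;  1597^8 ≡ 1240;  1597^10 ≡ 1024;  1597^12 ≡ 1552;  1597^15 ≡ 1447;  1597^19 ≡ 1.
Smallest exponent giving 1 is 19.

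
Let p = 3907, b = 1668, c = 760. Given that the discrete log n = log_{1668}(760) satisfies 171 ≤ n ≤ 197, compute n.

188

Compute 1668^171 mod 3907 = 2039, then multiply by 1668 repeatedly:
  1668^171=2039  1668^172=1962  1668^173=2457  1668^174=3740  1668^175=2748
  1668^176=753  1668^177=1857  1668^178=3132  1668^179=517  1668^180=2816
  1668^181=874  1668^182=521  1668^183=1674  1668^184=2634  1668^185=2044
  1668^186=2488  1668^187=750  1668^188=760
Found 760 at exponent 188.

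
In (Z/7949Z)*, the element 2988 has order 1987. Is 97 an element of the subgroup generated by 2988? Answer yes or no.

no

97 ∈ ⟨2988⟩ iff 97^1987 ≡ 1 (mod 7949), since |⟨2988⟩| = 1987.
97^1987 mod 7949 = 679.
Since 679 ≠ 1, 97 does not lie in the subgroup.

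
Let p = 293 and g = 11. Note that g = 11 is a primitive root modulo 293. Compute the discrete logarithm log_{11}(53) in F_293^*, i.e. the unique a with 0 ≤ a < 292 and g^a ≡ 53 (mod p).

Baby-step giant-step with m = ceil(sqrt(292)) = 18.
Baby table (11^j mod 293 for j=0..17):
  0:1  1:11  2:121  3:159  4:284  5:194  6:83  7:34
  8:81  9:12  10:132  11:280  12:150  13:185  14:277  15:117
  16:115  17:93
Giant step factor: 11^(-18) ≡ 234 (mod 293).
Scan 53·234^i mod 293 for i = 0, 1, …:
  i=0: 53   i=1: 96   i=2: 196   i=3: 156
  i=4: 172   i=5: 107   i=6: 133   i=7: 64
  i=8: 33   i=9: 104   i=10: 17   i=11: 169
  i=12: 284
Match at i=12, j=4: a = 12·18 + 4 = 220.

220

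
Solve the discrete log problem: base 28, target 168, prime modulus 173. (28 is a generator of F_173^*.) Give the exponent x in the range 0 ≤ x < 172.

113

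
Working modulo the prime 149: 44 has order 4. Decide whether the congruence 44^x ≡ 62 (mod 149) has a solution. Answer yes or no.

⟨44⟩ has order 4; its elements mod 149 are {1, 44, 105, 148}.
62 is not in this set.

no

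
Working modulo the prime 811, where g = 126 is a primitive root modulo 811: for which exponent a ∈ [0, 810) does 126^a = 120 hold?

594

Baby-step giant-step with m = ceil(sqrt(810)) = 29.
Baby table (126^j mod 811 for j=0..28):
  0:1  1:126  2:467  3:450  4:741  5:101  6:561  7:129
  8:34  9:229  10:469  11:702  12:53  13:190  14:421  15:331
  16:345  17:487  18:537  19:349  20:180  21:783  22:527  23:711
  24:376  25:338  26:416  27:512  28:443
Giant step factor: 126^(-29) ≡ 23 (mod 811).
Scan 120·23^i mod 811 for i = 0, 1, …:
  i=0: 120   i=1: 327   i=2: 222   i=3: 240
  i=4: 654   i=5: 444   i=6: 480   i=7: 497
  i=8: 77   i=9: 149     …   i=19: 653
  i=20: 421
Match at i=20, j=14: a = 20·29 + 14 = 594.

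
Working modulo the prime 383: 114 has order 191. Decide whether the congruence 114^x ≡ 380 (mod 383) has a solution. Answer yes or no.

no

380 ∈ ⟨114⟩ iff 380^191 ≡ 1 (mod 383), since |⟨114⟩| = 191.
380^191 mod 383 = 382.
Since 382 ≠ 1, 380 does not lie in the subgroup.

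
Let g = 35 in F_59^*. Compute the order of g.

29

The order of 35 must divide p − 1 = 58 = 2 · 29.
Divisors: 1, 2, 29, 58.
Check each in increasing order: 35^1 ≡ 35;  35^2 ≡ 45;  35^29 ≡ 1.
Smallest exponent giving 1 is 29.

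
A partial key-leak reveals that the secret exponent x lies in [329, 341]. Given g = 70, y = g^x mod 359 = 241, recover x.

338

Compute 70^329 mod 359 = 71, then multiply by 70 repeatedly:
  70^329=71  70^330=303  70^331=29  70^332=235  70^333=295
  70^334=187  70^335=166  70^336=132  70^337=265  70^338=241
Found 241 at exponent 338.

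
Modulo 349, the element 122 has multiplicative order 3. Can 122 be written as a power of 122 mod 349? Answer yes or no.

122 ∈ ⟨122⟩ iff 122^3 ≡ 1 (mod 349), since |⟨122⟩| = 3.
122^3 mod 349 = 1.
Since 1 = 1, 122 lies in the subgroup.

yes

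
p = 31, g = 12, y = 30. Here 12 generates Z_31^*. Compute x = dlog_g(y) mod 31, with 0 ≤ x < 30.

15

Successive powers of 12 modulo 31:
  12^0=1  12^1=12  12^2=20  12^3=23  12^4=28  12^5=26
  12^6=2  12^7=24  12^8=9  12^9=15  12^10=25  12^11=21
  12^12=4  12^13=17  12^14=18  12^15=30
So 12^15 ≡ 30 (mod 31), giving x = 15.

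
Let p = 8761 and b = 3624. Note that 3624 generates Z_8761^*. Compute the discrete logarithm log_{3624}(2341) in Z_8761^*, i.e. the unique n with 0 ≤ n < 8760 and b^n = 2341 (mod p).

Baby-step giant-step with m = ceil(sqrt(8760)) = 94.
Baby table (3624^j mod 8761 for j=0..93):
  0:1  1:3624  2:637  3:4345  4:2763  5:8050  6:7831  7:2665
  8:3338  9:6732  10:6144  11:4155  12:6322  13:913  14:5815  15:3355
  16:7013  17:8212  18:7932  19:727  20:6348  21:7527  22:4855  23:2432
  24:2  25:7248  26:1274  27:8690  28:5526  29:7339  30:6901  31:5330
  32:6676  33:4703  34:3527  35:8310  36:3883  37:1826  38:2869  39:6710
  40:5265  41:7663  42:7103  43:1454  44:3935  45:6293  46:949  47:4864
  48:4  49:5735  50:2548  51:8619  52:2291  53:5917  54:5041  55:1899
  56:4591  57:645  58:7054  59:7859  60:7766  61:3652  62:5738  63:4659
  64:1769  65:6565  66:5445  67:2908  68:7870  69:3825  70:1898  71:967
  72:8  73:2709  74:5096  75:8477  76:4582  77:3073  78:1321  79:3798
  80:421  81:1290  82:5347  83:6957  84:6771  85:7304  86:2715  87:557
  88:3538  89:4369  90:2129  91:5816  92:6979  93:7650
Giant step factor: 3624^(-94) ≡ 6063 (mod 8761).
Scan 2341·6063^i mod 8761 for i = 0, 1, …:
  i=0: 2341   i=1: 663   i=2: 7231   i=3: 1509
  i=4: 2583   i=5: 4822   i=6: 329   i=7: 5980
  i=8: 3722   i=9: 6911     …   i=65: 4150
  i=66: 8619
Match at i=66, j=51: n = 66·94 + 51 = 6255.

6255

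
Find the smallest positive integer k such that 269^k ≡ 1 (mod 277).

The order of 269 must divide p − 1 = 276 = 2^2 · 3 · 23.
Divisors: 1, 2, 3, 4, 6, 12, 23, 46, 69, 92, 138, 276.
Check each in increasing order: 269^1 ≡ 269;  269^2 ≡ 64;  269^3 ≡ 42;  269^4 ≡ 218;  269^6 ≡ 102;  269^12 ≡ 155;  269^23 ≡ 217;  269^46 ≡ 276;  269^69 ≡ 60;  269^92 ≡ 1.
Smallest exponent giving 1 is 92.

92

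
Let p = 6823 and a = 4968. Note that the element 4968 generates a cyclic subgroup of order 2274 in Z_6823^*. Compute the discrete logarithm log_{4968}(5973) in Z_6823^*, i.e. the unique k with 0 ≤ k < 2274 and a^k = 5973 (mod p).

806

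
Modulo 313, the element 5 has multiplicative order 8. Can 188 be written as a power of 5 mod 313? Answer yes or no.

⟨5⟩ has order 8; its elements mod 313 are {1, 5, 25, 125, 188, 288, 308, 312}.
188 is in this set.

yes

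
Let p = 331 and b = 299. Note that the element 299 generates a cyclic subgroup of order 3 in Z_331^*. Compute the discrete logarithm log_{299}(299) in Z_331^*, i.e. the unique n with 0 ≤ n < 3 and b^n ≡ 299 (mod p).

1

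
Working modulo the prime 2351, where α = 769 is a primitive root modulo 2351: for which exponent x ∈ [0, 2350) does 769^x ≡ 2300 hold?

Baby-step giant-step with m = ceil(sqrt(2350)) = 49.
Baby table (769^j mod 2351 for j=0..48):
  0:1  1:769  2:1260  3:328  4:675  5:1855  6:1789  7:406
  8:1882  9:1393  10:1512  11:1334  12:810  13:2226  14:266  15:17
  16:1318  17:261  18:874  19:2071  20:972  21:2201  22:2200  23:1431
  24:171  25:2194  26:1519  27:2015  28:226  29:2171  30:289  31:1247
  32:2086  33:752  34:2293  35:67  36:2152  37:2135  38:817  39:556
  40:2033  41:2313  42:1341  43:1491  44:1642  45:211  46:40  47:197
  48:1029
Giant step factor: 769^(-49) ≡ 1557 (mod 2351).
Scan 2300·1557^i mod 2351 for i = 0, 1, …:
  i=0: 2300   i=1: 527   i=2: 40
Match at i=2, j=46: x = 2·49 + 46 = 144.

144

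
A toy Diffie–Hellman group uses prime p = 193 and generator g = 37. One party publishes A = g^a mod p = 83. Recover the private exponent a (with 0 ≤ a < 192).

Baby-step giant-step with m = ceil(sqrt(192)) = 14.
Baby table (37^j mod 193 for j=0..13):
  0:1  1:37  2:18  3:87  4:131  5:22  6:42  7:10
  8:177  9:180  10:98  11:152  12:27  13:34
Giant step factor: 37^(-14) ≡ 83 (mod 193).
Scan 83·83^i mod 193 for i = 0, 1, …:
  i=0: 83   i=1: 134   i=2: 121   i=3: 7
  i=4: 2   i=5: 166   i=6: 75   i=7: 49
  i=8: 14   i=9: 4   i=10: 139   i=11: 150
  i=12: 98
Match at i=12, j=10: a = 12·14 + 10 = 178.

178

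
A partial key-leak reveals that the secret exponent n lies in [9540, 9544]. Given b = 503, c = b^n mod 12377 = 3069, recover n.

9543

Compute 503^9540 mod 12377 = 8807, then multiply by 503 repeatedly:
  503^9540=8807  503^9541=11332  503^9542=6576  503^9543=3069
Found 3069 at exponent 9543.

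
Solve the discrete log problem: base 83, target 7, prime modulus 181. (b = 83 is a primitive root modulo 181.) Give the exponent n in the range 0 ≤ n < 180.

15

Baby-step giant-step with m = ceil(sqrt(180)) = 14.
Baby table (83^j mod 181 for j=0..13):
  0:1  1:83  2:11  3:8  4:121  5:88  6:64  7:63
  8:161  9:150  10:142  11:21  12:114  13:50
Giant step factor: 83^(-14) ≡ 167 (mod 181).
Scan 7·167^i mod 181 for i = 0, 1, …:
  i=0: 7   i=1: 83
Match at i=1, j=1: n = 1·14 + 1 = 15.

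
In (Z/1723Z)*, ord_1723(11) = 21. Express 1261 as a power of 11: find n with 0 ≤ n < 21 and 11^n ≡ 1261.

15

Successive powers of 11 modulo 1723:
  11^0=1  11^1=11  11^2=121  11^3=1331  11^4=857  11^5=812
  11^6=317  11^7=41  11^8=451  11^9=1515  11^10=1158  11^11=677
  11^12=555  11^13=936  11^14=1681  11^15=1261
So 11^15 ≡ 1261 (mod 1723), giving n = 15.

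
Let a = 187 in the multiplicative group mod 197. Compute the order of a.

49

The order of 187 must divide p − 1 = 196 = 2^2 · 7^2.
Divisors: 1, 2, 4, 7, 14, 28, 49, 98, 196.
Check each in increasing order: 187^1 ≡ 187;  187^2 ≡ 100;  187^4 ≡ 150;  187^7 ≡ 114;  187^14 ≡ 191;  187^28 ≡ 36;  187^49 ≡ 1.
Smallest exponent giving 1 is 49.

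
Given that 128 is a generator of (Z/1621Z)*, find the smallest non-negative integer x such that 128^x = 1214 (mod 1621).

324

Baby-step giant-step with m = ceil(sqrt(1620)) = 41.
Baby table (128^j mod 1621 for j=0..40):
  0:1  1:128  2:174  3:1199  4:1098  5:1138  6:1395  7:250
  8:1201  9:1354  10:1486  11:551  12:825  13:235  14:902  15:365
  16:1332  17:291  18:1586  19:383  20:394  21:181  22:474  23:695
  24:1426  25:976  26:111  27:1240  28:1483  29:167  30:303  31:1501
  32:850  33:193  34:389  35:1162  36:1225  37:1184  38:799  39:149
  40:1241
Giant step factor: 128^(-41) ≡ 162 (mod 1621).
Scan 1214·162^i mod 1621 for i = 0, 1, …:
  i=0: 1214   i=1: 527   i=2: 1082   i=3: 216
  i=4: 951   i=5: 67   i=6: 1128   i=7: 1184
Match at i=7, j=37: x = 7·41 + 37 = 324.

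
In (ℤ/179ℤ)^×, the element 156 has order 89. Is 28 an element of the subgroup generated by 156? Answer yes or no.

no

28 ∈ ⟨156⟩ iff 28^89 ≡ 1 (mod 179), since |⟨156⟩| = 89.
28^89 mod 179 = 178.
Since 178 ≠ 1, 28 does not lie in the subgroup.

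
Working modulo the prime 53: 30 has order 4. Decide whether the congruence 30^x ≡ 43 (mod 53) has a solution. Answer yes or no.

no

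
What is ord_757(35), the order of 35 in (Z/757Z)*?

756

The order of 35 must divide p − 1 = 756 = 2^2 · 3^3 · 7.
Divisors: 1, 2, 3, 4, 6, 7, 9, 12, 14, 18, 21, 27, 28, 36, 42, 54, 63, 84, 108, 126, 189, 252, 378, 756.
Check each in increasing order: 35^1 ≡ 35;  35^2 ≡ 468;  35^3 ≡ 483;  35^4 ≡ 251;  35^6 ≡ 133;  35^7 ≡ 113;  35^9 ≡ 651;  35^12 ≡ 278;  35^14 ≡ 657;  35^18 ≡ 638;  35^21 ≡ 55;  35^27 ≡ 502;  35^28 ≡ 159;  35^36 ≡ 535;  35^42 ≡ 754;  35^54 ≡ 680;  35^63 ≡ 592;  35^84 ≡ 9;  35^108 ≡ 630;  35^126 ≡ 730;  35^189 ≡ 670;  35^252 ≡ 729;  35^378 ≡ 756;  35^756 ≡ 1.
Smallest exponent giving 1 is 756.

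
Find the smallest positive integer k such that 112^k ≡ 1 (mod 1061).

The order of 112 must divide p − 1 = 1060 = 2^2 · 5 · 53.
Divisors: 1, 2, 4, 5, 10, 20, 53, 106, 212, 265, 530, 1060.
Check each in increasing order: 112^1 ≡ 112;  112^2 ≡ 873;  112^4 ≡ 331;  112^5 ≡ 998;  112^10 ≡ 786;  112^20 ≡ 294;  112^53 ≡ 1.
Smallest exponent giving 1 is 53.

53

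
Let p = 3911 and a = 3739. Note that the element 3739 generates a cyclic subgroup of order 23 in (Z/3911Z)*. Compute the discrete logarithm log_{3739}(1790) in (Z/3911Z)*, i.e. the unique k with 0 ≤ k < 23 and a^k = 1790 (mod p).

16

Successive powers of 3739 modulo 3911:
  3739^0=1  3739^1=3739  3739^2=2207  3739^3=3674  3739^4=1654  3739^5=1015
  3739^6=1415  3739^7=3013  3739^8=1927  3739^9=991  3739^10=1632  3739^11=888
  3739^12=3704  3739^13=405  3739^14=738  3739^15=2127  3739^16=1790
So 3739^16 ≡ 1790 (mod 3911), giving k = 16.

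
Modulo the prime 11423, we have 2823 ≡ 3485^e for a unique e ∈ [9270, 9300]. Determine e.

9277

Compute 3485^9270 mod 11423 = 2304, then multiply by 3485 repeatedly:
  3485^9270=2304  3485^9271=10494  3485^9272=6567  3485^9273=5726  3485^9274=10552
  3485^9275=3083  3485^9276=6635  3485^9277=2823
Found 2823 at exponent 9277.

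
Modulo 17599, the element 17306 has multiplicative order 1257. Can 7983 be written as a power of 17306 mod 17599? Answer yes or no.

yes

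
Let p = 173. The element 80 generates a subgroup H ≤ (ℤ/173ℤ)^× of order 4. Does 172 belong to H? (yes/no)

172 ∈ ⟨80⟩ iff 172^4 ≡ 1 (mod 173), since |⟨80⟩| = 4.
172^4 mod 173 = 1.
Since 1 = 1, 172 lies in the subgroup.

yes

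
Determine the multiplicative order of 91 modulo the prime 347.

346

The order of 91 must divide p − 1 = 346 = 2 · 173.
Divisors: 1, 2, 173, 346.
Check each in increasing order: 91^1 ≡ 91;  91^2 ≡ 300;  91^173 ≡ 346;  91^346 ≡ 1.
Smallest exponent giving 1 is 346.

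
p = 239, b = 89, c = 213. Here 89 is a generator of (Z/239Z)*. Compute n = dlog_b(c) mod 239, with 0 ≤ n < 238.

20

Successive powers of 89 modulo 239:
  89^0=1  89^1=89  89^2=34  89^3=158  89^4=200  89^5=114
  89^6=108  89^7=52  89^8=87  89^9=95  89^10=90  89^11=123
  89^12=192  89^13=119  89^14=75  89^15=222  89^16=160  89^17=139
  89^18=182  89^19=185  89^20=213
So 89^20 ≡ 213 (mod 239), giving n = 20.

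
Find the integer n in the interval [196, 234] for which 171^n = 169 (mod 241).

206

Compute 171^196 mod 241 = 144, then multiply by 171 repeatedly:
  171^196=144  171^197=42  171^198=193  171^199=227  171^200=16
  171^201=85  171^202=75  171^203=52  171^204=216  171^205=63
  171^206=169
Found 169 at exponent 206.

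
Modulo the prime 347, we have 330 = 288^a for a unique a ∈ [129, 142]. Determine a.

140

Compute 288^129 mod 347 = 209, then multiply by 288 repeatedly:
  288^129=209  288^130=161  288^131=217  288^132=36  288^133=305
  288^134=49  288^135=232  288^136=192  288^137=123  288^138=30
  288^139=312  288^140=330
Found 330 at exponent 140.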